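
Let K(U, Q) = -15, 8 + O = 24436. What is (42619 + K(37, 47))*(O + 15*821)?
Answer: 1565398772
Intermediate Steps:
O = 24428 (O = -8 + 24436 = 24428)
(42619 + K(37, 47))*(O + 15*821) = (42619 - 15)*(24428 + 15*821) = 42604*(24428 + 12315) = 42604*36743 = 1565398772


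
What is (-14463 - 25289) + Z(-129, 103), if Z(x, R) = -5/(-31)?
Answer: -1232307/31 ≈ -39752.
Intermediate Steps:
Z(x, R) = 5/31 (Z(x, R) = -5*(-1/31) = 5/31)
(-14463 - 25289) + Z(-129, 103) = (-14463 - 25289) + 5/31 = -39752 + 5/31 = -1232307/31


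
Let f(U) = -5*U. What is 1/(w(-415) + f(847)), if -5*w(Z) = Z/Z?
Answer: -5/21176 ≈ -0.00023612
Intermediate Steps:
w(Z) = -⅕ (w(Z) = -Z/(5*Z) = -⅕*1 = -⅕)
1/(w(-415) + f(847)) = 1/(-⅕ - 5*847) = 1/(-⅕ - 4235) = 1/(-21176/5) = -5/21176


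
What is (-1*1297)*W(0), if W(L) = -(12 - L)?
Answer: 15564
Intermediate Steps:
W(L) = -12 + L
(-1*1297)*W(0) = (-1*1297)*(-12 + 0) = -1297*(-12) = 15564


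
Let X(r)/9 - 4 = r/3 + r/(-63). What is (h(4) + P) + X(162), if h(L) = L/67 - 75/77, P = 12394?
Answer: 66509533/5159 ≈ 12892.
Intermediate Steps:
h(L) = -75/77 + L/67 (h(L) = L*(1/67) - 75*1/77 = L/67 - 75/77 = -75/77 + L/67)
X(r) = 36 + 20*r/7 (X(r) = 36 + 9*(r/3 + r/(-63)) = 36 + 9*(r*(1/3) + r*(-1/63)) = 36 + 9*(r/3 - r/63) = 36 + 9*(20*r/63) = 36 + 20*r/7)
(h(4) + P) + X(162) = ((-75/77 + (1/67)*4) + 12394) + (36 + (20/7)*162) = ((-75/77 + 4/67) + 12394) + (36 + 3240/7) = (-4717/5159 + 12394) + 3492/7 = 63935929/5159 + 3492/7 = 66509533/5159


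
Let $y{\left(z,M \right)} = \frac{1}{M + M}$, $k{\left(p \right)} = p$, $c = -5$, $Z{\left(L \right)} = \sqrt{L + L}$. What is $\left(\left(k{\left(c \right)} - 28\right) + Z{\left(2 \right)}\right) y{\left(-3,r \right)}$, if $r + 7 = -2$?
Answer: $\frac{31}{18} \approx 1.7222$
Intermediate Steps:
$r = -9$ ($r = -7 - 2 = -9$)
$Z{\left(L \right)} = \sqrt{2} \sqrt{L}$ ($Z{\left(L \right)} = \sqrt{2 L} = \sqrt{2} \sqrt{L}$)
$y{\left(z,M \right)} = \frac{1}{2 M}$
$\left(\left(k{\left(c \right)} - 28\right) + Z{\left(2 \right)}\right) y{\left(-3,r \right)} = \left(\left(-5 - 28\right) + \sqrt{2} \sqrt{2}\right) \frac{1}{2 \left(-9\right)} = \left(-33 + 2\right) \frac{1}{2} \left(- \frac{1}{9}\right) = \left(-31\right) \left(- \frac{1}{18}\right) = \frac{31}{18}$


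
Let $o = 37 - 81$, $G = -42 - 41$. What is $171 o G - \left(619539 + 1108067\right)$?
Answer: $-1103114$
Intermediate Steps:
$G = -83$ ($G = -42 - 41 = -83$)
$o = -44$ ($o = 37 - 81 = -44$)
$171 o G - \left(619539 + 1108067\right) = 171 \left(-44\right) \left(-83\right) - \left(619539 + 1108067\right) = \left(-7524\right) \left(-83\right) - 1727606 = 624492 - 1727606 = -1103114$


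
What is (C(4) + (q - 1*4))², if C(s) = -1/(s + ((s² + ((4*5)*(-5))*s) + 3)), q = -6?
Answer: 14205361/142129 ≈ 99.947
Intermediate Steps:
C(s) = -1/(3 + s² - 99*s) (C(s) = -1/(s + ((s² + (20*(-5))*s) + 3)) = -1/(s + ((s² - 100*s) + 3)) = -1/(s + (3 + s² - 100*s)) = -1/(3 + s² - 99*s))
(C(4) + (q - 1*4))² = (-1/(3 + 4² - 99*4) + (-6 - 1*4))² = (-1/(3 + 16 - 396) + (-6 - 4))² = (-1/(-377) - 10)² = (-1*(-1/377) - 10)² = (1/377 - 10)² = (-3769/377)² = 14205361/142129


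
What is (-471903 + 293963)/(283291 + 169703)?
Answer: -88970/226497 ≈ -0.39281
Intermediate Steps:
(-471903 + 293963)/(283291 + 169703) = -177940/452994 = -177940*1/452994 = -88970/226497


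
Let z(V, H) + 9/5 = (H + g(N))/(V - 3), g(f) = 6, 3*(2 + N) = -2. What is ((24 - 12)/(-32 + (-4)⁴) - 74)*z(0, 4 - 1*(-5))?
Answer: 70397/140 ≈ 502.84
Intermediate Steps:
N = -8/3 (N = -2 + (⅓)*(-2) = -2 - ⅔ = -8/3 ≈ -2.6667)
z(V, H) = -9/5 + (6 + H)/(-3 + V) (z(V, H) = -9/5 + (H + 6)/(V - 3) = -9/5 + (6 + H)/(-3 + V))
((24 - 12)/(-32 + (-4)⁴) - 74)*z(0, 4 - 1*(-5)) = ((24 - 12)/(-32 + (-4)⁴) - 74)*((57 - 9*0 + 5*(4 - 1*(-5)))/(5*(-3 + 0))) = (12/(-32 + 256) - 74)*((⅕)*(57 + 0 + 5*(4 + 5))/(-3)) = (12/224 - 74)*((⅕)*(-⅓)*(57 + 0 + 5*9)) = (12*(1/224) - 74)*((⅕)*(-⅓)*(57 + 0 + 45)) = (3/56 - 74)*((⅕)*(-⅓)*102) = -4141/56*(-34/5) = 70397/140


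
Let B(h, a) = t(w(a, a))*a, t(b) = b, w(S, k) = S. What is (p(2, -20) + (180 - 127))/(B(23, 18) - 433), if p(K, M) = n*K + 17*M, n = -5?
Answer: 297/109 ≈ 2.7248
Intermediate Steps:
p(K, M) = -5*K + 17*M
B(h, a) = a**2 (B(h, a) = a*a = a**2)
(p(2, -20) + (180 - 127))/(B(23, 18) - 433) = ((-5*2 + 17*(-20)) + (180 - 127))/(18**2 - 433) = ((-10 - 340) + 53)/(324 - 433) = (-350 + 53)/(-109) = -297*(-1/109) = 297/109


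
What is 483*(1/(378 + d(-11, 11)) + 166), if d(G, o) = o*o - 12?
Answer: 39047169/487 ≈ 80179.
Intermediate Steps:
d(G, o) = -12 + o² (d(G, o) = o² - 12 = -12 + o²)
483*(1/(378 + d(-11, 11)) + 166) = 483*(1/(378 + (-12 + 11²)) + 166) = 483*(1/(378 + (-12 + 121)) + 166) = 483*(1/(378 + 109) + 166) = 483*(1/487 + 166) = 483*(80843/487) = 39047169/487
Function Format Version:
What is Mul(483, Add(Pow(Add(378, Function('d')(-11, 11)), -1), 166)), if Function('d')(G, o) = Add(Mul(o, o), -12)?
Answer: Rational(39047169, 487) ≈ 80179.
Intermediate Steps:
Function('d')(G, o) = Add(-12, Pow(o, 2)) (Function('d')(G, o) = Add(Pow(o, 2), -12) = Add(-12, Pow(o, 2)))
Mul(483, Add(Pow(Add(378, Function('d')(-11, 11)), -1), 166)) = Mul(483, Add(Pow(Add(378, Add(-12, Pow(11, 2))), -1), 166)) = Mul(483, Add(Pow(Add(378, Add(-12, 121)), -1), 166)) = Mul(483, Add(Pow(Add(378, 109), -1), 166)) = Mul(483, Add(Pow(487, -1), 166)) = Mul(483, Add(Rational(1, 487), 166)) = Mul(483, Rational(80843, 487)) = Rational(39047169, 487)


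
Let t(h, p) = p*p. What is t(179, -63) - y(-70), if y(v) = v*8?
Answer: 4529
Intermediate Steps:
y(v) = 8*v
t(h, p) = p²
t(179, -63) - y(-70) = (-63)² - 8*(-70) = 3969 - 1*(-560) = 3969 + 560 = 4529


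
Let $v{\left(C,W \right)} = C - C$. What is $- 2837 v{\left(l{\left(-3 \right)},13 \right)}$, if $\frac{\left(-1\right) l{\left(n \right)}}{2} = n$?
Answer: $0$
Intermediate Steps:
$l{\left(n \right)} = - 2 n$
$v{\left(C,W \right)} = 0$
$- 2837 v{\left(l{\left(-3 \right)},13 \right)} = \left(-2837\right) 0 = 0$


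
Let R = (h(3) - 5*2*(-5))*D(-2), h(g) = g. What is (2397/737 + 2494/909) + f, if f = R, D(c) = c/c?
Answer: 39523400/669933 ≈ 58.996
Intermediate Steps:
D(c) = 1
R = 53 (R = (3 - 5*2*(-5))*1 = (3 - 10*(-5))*1 = (3 + 50)*1 = 53*1 = 53)
f = 53
(2397/737 + 2494/909) + f = (2397/737 + 2494/909) + 53 = 4016951/669933 + 53 = 39523400/669933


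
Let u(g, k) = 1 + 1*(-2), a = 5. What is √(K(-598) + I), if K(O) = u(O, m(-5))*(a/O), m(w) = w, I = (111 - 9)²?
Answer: √3720515006/598 ≈ 102.00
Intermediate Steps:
I = 10404 (I = 102² = 10404)
u(g, k) = -1 (u(g, k) = 1 - 2 = -1)
K(O) = -5/O
√(K(-598) + I) = √(-5/(-598) + 10404) = √(-5*(-1/598) + 10404) = √(5/598 + 10404) = √(6221597/598) = √3720515006/598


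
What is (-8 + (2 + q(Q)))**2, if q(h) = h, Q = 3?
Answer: 9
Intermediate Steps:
(-8 + (2 + q(Q)))**2 = (-8 + (2 + 3))**2 = (-8 + 5)**2 = (-3)**2 = 9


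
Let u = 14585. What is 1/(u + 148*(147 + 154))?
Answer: 1/59133 ≈ 1.6911e-5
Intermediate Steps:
1/(u + 148*(147 + 154)) = 1/(14585 + 148*(147 + 154)) = 1/(14585 + 148*301) = 1/(14585 + 44548) = 1/59133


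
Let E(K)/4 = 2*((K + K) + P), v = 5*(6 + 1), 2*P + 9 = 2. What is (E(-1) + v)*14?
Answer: -126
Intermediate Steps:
P = -7/2 (P = -9/2 + (½)*2 = -9/2 + 1 = -7/2 ≈ -3.5000)
v = 35 (v = 5*7 = 35)
E(K) = -28 + 16*K (E(K) = 4*(2*((K + K) - 7/2)) = 4*(2*(2*K - 7/2)) = 4*(2*(-7/2 + 2*K)) = 4*(-7 + 4*K) = -28 + 16*K)
(E(-1) + v)*14 = ((-28 + 16*(-1)) + 35)*14 = ((-28 - 16) + 35)*14 = (-44 + 35)*14 = -9*14 = -126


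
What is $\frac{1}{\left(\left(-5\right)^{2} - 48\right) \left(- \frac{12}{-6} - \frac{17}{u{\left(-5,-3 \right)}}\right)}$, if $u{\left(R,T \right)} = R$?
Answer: $- \frac{5}{621} \approx -0.0080515$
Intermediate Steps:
$\frac{1}{\left(\left(-5\right)^{2} - 48\right) \left(- \frac{12}{-6} - \frac{17}{u{\left(-5,-3 \right)}}\right)} = \frac{1}{\left(\left(-5\right)^{2} - 48\right) \left(- \frac{12}{-6} - \frac{17}{-5}\right)} = \frac{1}{\left(25 - 48\right) \left(\left(-12\right) \left(- \frac{1}{6}\right) - - \frac{17}{5}\right)} = \frac{1}{\left(-23\right) \left(2 + \frac{17}{5}\right)} = \frac{1}{\left(-23\right) \frac{27}{5}} = \frac{1}{- \frac{621}{5}} = - \frac{5}{621}$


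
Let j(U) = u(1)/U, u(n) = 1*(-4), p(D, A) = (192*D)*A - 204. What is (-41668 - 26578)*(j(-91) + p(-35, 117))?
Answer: 4884120534400/91 ≈ 5.3672e+10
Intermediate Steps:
p(D, A) = -204 + 192*A*D (p(D, A) = 192*A*D - 204 = -204 + 192*A*D)
u(n) = -4
j(U) = -4/U
(-41668 - 26578)*(j(-91) + p(-35, 117)) = (-41668 - 26578)*(-4/(-91) + (-204 + 192*117*(-35))) = -68246*(-4*(-1/91) + (-204 - 786240)) = -68246*(4/91 - 786444) = -68246*(-71566400/91) = 4884120534400/91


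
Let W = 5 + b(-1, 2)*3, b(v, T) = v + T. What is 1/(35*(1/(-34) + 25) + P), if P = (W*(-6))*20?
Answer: -34/2925 ≈ -0.011624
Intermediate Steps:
b(v, T) = T + v
W = 8 (W = 5 + (2 - 1)*3 = 5 + 1*3 = 5 + 3 = 8)
P = -960 (P = (8*(-6))*20 = -48*20 = -960)
1/(35*(1/(-34) + 25) + P) = 1/(35*(1/(-34) + 25) - 960) = 1/(35*(-1/34 + 25) - 960) = 1/(35*(849/34) - 960) = 1/(29715/34 - 960) = 1/(-2925/34) = -34/2925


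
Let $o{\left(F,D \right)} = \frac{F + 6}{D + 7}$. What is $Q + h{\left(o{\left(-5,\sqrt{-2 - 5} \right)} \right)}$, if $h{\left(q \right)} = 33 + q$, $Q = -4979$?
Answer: $\frac{- 4946 \sqrt{7} + 34621 i}{\sqrt{7} - 7 i} \approx -4945.9 - 0.047246 i$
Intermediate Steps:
$o{\left(F,D \right)} = \frac{6 + F}{7 + D}$
$Q + h{\left(o{\left(-5,\sqrt{-2 - 5} \right)} \right)} = -4979 + \left(33 + \frac{6 - 5}{7 + \sqrt{-2 - 5}}\right) = -4979 + \left(33 + \frac{1}{7 + \sqrt{-7}} \cdot 1\right) = -4979 + \left(33 + \frac{1}{7 + i \sqrt{7}} \cdot 1\right) = -4979 + \left(33 + \frac{1}{7 + i \sqrt{7}}\right) = -4946 + \frac{1}{7 + i \sqrt{7}}$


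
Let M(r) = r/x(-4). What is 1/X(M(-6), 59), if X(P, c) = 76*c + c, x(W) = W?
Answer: 1/4543 ≈ 0.00022012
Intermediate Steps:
M(r) = -r/4 (M(r) = r/(-4) = r*(-¼) = -r/4)
X(P, c) = 77*c
1/X(M(-6), 59) = 1/(77*59) = 1/4543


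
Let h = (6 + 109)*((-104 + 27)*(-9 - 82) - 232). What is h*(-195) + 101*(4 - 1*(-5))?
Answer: -151928466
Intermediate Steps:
h = 779125 (h = 115*(-77*(-91) - 232) = 115*(7007 - 232) = 115*6775 = 779125)
h*(-195) + 101*(4 - 1*(-5)) = 779125*(-195) + 101*(4 - 1*(-5)) = -151929375 + 101*(4 + 5) = -151929375 + 101*9 = -151929375 + 909 = -151928466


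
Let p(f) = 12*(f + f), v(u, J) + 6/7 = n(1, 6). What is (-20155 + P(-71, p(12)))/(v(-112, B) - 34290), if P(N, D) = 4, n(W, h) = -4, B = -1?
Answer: 141057/240064 ≈ 0.58758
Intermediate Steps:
v(u, J) = -34/7 (v(u, J) = -6/7 - 4 = -34/7)
p(f) = 24*f (p(f) = 12*(2*f) = 24*f)
(-20155 + P(-71, p(12)))/(v(-112, B) - 34290) = (-20155 + 4)/(-34/7 - 34290) = -20151/(-240064/7) = -20151*(-7/240064) = 141057/240064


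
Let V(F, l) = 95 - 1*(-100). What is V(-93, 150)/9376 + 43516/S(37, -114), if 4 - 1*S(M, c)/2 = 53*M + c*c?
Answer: -201087173/140199328 ≈ -1.4343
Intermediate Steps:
S(M, c) = 8 - 106*M - 2*c² (S(M, c) = 8 - 2*(53*M + c*c) = 8 - 2*(53*M + c²) = 8 - 2*(c² + 53*M) = 8 + (-106*M - 2*c²) = 8 - 106*M - 2*c²)
V(F, l) = 195 (V(F, l) = 95 + 100 = 195)
V(-93, 150)/9376 + 43516/S(37, -114) = 195/9376 + 43516/(8 - 106*37 - 2*(-114)²) = 195*(1/9376) + 43516/(8 - 3922 - 2*12996) = 195/9376 + 43516/(8 - 3922 - 25992) = 195/9376 + 43516/(-29906) = 195/9376 + 43516*(-1/29906) = 195/9376 - 21758/14953 = -201087173/140199328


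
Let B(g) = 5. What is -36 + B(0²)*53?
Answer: 229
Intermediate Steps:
-36 + B(0²)*53 = -36 + 5*53 = -36 + 265 = 229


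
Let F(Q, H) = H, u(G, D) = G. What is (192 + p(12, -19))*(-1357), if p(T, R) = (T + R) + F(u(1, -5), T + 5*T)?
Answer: -348749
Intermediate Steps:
p(T, R) = R + 7*T (p(T, R) = (T + R) + (T + 5*T) = (R + T) + 6*T = R + 7*T)
(192 + p(12, -19))*(-1357) = (192 + (-19 + 7*12))*(-1357) = (192 + (-19 + 84))*(-1357) = (192 + 65)*(-1357) = 257*(-1357) = -348749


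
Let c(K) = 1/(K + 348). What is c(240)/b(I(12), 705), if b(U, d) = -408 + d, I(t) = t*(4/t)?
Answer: 1/174636 ≈ 5.7262e-6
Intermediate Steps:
I(t) = 4
c(K) = 1/(348 + K)
c(240)/b(I(12), 705) = 1/((348 + 240)*(-408 + 705)) = 1/(588*297) = (1/588)*(1/297) = 1/174636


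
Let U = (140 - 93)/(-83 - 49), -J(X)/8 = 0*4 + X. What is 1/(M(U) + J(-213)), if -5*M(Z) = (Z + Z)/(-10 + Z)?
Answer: 6835/11646746 ≈ 0.00058686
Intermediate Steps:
J(X) = -8*X (J(X) = -8*(0*4 + X) = -8*(0 + X) = -8*X)
U = -47/132 (U = 47/(-132) = 47*(-1/132) = -47/132 ≈ -0.35606)
M(Z) = -2*Z/(5*(-10 + Z)) (M(Z) = -(Z + Z)/(5*(-10 + Z)) = -2*Z/(5*(-10 + Z)))
1/(M(U) + J(-213)) = 1/(-2*(-47/132)/(-50 + 5*(-47/132)) - 8*(-213)) = 1/(-2*(-47/132)/(-50 - 235/132) + 1704) = 1/(-2*(-47/132)/(-6835/132) + 1704) = 1/(-2*(-47/132)*(-132/6835) + 1704) = 1/(-94/6835 + 1704) = 1/(11646746/6835) = 6835/11646746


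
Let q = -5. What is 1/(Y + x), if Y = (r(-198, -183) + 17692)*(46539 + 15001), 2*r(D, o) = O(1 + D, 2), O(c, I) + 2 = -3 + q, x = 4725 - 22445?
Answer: 1/1088440260 ≈ 9.1875e-10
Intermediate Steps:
x = -17720
O(c, I) = -10 (O(c, I) = -2 + (-3 - 5) = -2 - 8 = -10)
r(D, o) = -5 (r(D, o) = (½)*(-10) = -5)
Y = 1088457980 (Y = (-5 + 17692)*(46539 + 15001) = 17687*61540 = 1088457980)
1/(Y + x) = 1/(1088457980 - 17720) = 1/1088440260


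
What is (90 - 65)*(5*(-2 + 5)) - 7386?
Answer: -7011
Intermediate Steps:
(90 - 65)*(5*(-2 + 5)) - 7386 = 25*(5*3) - 7386 = 25*15 - 7386 = 375 - 7386 = -7011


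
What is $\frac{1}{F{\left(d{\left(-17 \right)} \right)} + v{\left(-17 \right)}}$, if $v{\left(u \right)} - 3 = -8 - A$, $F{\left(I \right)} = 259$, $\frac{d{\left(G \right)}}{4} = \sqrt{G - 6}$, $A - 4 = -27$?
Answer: $\frac{1}{277} \approx 0.0036101$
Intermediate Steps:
$A = -23$ ($A = 4 - 27 = -23$)
$d{\left(G \right)} = 4 \sqrt{-6 + G}$ ($d{\left(G \right)} = 4 \sqrt{G - 6} = 4 \sqrt{-6 + G}$)
$v{\left(u \right)} = 18$ ($v{\left(u \right)} = 3 - -15 = 3 + \left(-8 + 23\right) = 3 + 15 = 18$)
$\frac{1}{F{\left(d{\left(-17 \right)} \right)} + v{\left(-17 \right)}} = \frac{1}{259 + 18} = \frac{1}{277}$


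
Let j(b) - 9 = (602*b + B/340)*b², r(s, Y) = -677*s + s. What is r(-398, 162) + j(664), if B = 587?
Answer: 14980358055813/85 ≈ 1.7624e+11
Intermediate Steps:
r(s, Y) = -676*s
j(b) = 9 + b²*(587/340 + 602*b) (j(b) = 9 + (602*b + 587/340)*b² = 9 + (587/340 + 602*b)*b² = 9 + b²*(587/340 + 602*b))
r(-398, 162) + j(664) = -676*(-398) + (9 + 602*664³ + (587/340)*664²) = 269048 + (9 + 602*292754944 + (587/340)*440896) = 269048 + (9 + 176238476288 + 64701488/85) = 269048 + 14980335186733/85 = 14980358055813/85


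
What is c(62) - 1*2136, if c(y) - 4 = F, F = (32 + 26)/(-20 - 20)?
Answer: -42669/20 ≈ -2133.4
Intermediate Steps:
F = -29/20 (F = 58/(-40) = 58*(-1/40) = -29/20 ≈ -1.4500)
c(y) = 51/20 (c(y) = 4 - 29/20 = 51/20)
c(62) - 1*2136 = 51/20 - 1*2136 = 51/20 - 2136 = -42669/20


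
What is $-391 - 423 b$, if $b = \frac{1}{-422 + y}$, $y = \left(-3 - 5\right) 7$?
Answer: $- \frac{186475}{478} \approx -390.12$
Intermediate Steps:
$y = -56$ ($y = \left(-8\right) 7 = -56$)
$b = - \frac{1}{478}$ ($b = \frac{1}{-422 - 56} = \frac{1}{-478} = - \frac{1}{478} \approx -0.002092$)
$-391 - 423 b = -391 - - \frac{423}{478} = -391 + \frac{423}{478} = - \frac{186475}{478}$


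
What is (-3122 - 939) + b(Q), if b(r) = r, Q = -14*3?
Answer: -4103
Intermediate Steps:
Q = -42
(-3122 - 939) + b(Q) = (-3122 - 939) - 42 = -4061 - 42 = -4103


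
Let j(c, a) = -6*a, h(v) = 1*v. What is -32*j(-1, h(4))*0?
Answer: 0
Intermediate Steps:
h(v) = v
-32*j(-1, h(4))*0 = -(-192)*4*0 = -32*(-24)*0 = 768*0 = 0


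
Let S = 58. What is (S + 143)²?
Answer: 40401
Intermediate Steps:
(S + 143)² = (58 + 143)² = 201² = 40401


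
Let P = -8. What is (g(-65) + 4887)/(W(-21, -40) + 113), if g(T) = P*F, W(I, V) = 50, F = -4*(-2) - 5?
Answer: 4863/163 ≈ 29.834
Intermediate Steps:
F = 3 (F = 8 - 5 = 3)
g(T) = -24 (g(T) = -8*3 = -24)
(g(-65) + 4887)/(W(-21, -40) + 113) = (-24 + 4887)/(50 + 113) = 4863/163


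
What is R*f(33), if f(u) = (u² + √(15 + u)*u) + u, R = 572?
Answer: 641784 + 75504*√3 ≈ 7.7256e+5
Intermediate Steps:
f(u) = u + u² + u*√(15 + u) (f(u) = (u² + u*√(15 + u)) + u = u + u² + u*√(15 + u))
R*f(33) = 572*(33*(1 + 33 + √(15 + 33))) = 572*(33*(1 + 33 + √48)) = 572*(33*(1 + 33 + 4*√3)) = 572*(33*(34 + 4*√3)) = 572*(1122 + 132*√3) = 641784 + 75504*√3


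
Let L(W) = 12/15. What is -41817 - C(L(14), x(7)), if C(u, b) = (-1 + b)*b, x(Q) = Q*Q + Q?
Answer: -44897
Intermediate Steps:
L(W) = ⅘ (L(W) = 12*(1/15) = ⅘)
x(Q) = Q + Q² (x(Q) = Q² + Q = Q + Q²)
C(u, b) = b*(-1 + b)
-41817 - C(L(14), x(7)) = -41817 - 7*(1 + 7)*(-1 + 7*(1 + 7)) = -41817 - 7*8*(-1 + 7*8) = -41817 - 56*(-1 + 56) = -41817 - 56*55 = -41817 - 1*3080 = -41817 - 3080 = -44897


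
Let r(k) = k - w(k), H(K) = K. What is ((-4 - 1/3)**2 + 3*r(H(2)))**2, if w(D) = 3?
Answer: 20164/81 ≈ 248.94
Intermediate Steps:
r(k) = -3 + k (r(k) = k - 1*3 = k - 3 = -3 + k)
((-4 - 1/3)**2 + 3*r(H(2)))**2 = ((-4 - 1/3)**2 + 3*(-3 + 2))**2 = ((-4 - 1/3)**2 + 3*(-1))**2 = ((-4 - 1*1/3)**2 - 3)**2 = ((-4 - 1/3)**2 - 3)**2 = ((-13/3)**2 - 3)**2 = (169/9 - 3)**2 = (142/9)**2 = 20164/81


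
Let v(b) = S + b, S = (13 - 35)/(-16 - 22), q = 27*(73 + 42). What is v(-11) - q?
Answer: -59193/19 ≈ -3115.4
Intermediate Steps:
q = 3105 (q = 27*115 = 3105)
S = 11/19 (S = -22/(-38) = -22*(-1/38) = 11/19 ≈ 0.57895)
v(b) = 11/19 + b
v(-11) - q = (11/19 - 11) - 1*3105 = -198/19 - 3105 = -59193/19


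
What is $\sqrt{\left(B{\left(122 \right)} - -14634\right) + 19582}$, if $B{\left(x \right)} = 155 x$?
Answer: $\sqrt{53126} \approx 230.49$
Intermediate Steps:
$\sqrt{\left(B{\left(122 \right)} - -14634\right) + 19582} = \sqrt{\left(155 \cdot 122 - -14634\right) + 19582} = \sqrt{\left(18910 + 14634\right) + 19582} = \sqrt{33544 + 19582} = \sqrt{53126}$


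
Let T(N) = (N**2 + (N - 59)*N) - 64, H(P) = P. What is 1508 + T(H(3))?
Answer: 1285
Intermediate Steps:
T(N) = -64 + N**2 + N*(-59 + N) (T(N) = (N**2 + (-59 + N)*N) - 64 = (N**2 + N*(-59 + N)) - 64 = -64 + N**2 + N*(-59 + N))
1508 + T(H(3)) = 1508 + (-64 - 59*3 + 2*3**2) = 1508 + (-64 - 177 + 2*9) = 1508 + (-64 - 177 + 18) = 1508 - 223 = 1285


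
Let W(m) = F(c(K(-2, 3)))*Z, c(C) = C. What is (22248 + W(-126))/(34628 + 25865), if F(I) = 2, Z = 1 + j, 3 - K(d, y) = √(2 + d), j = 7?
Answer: 22264/60493 ≈ 0.36804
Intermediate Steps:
K(d, y) = 3 - √(2 + d)
Z = 8 (Z = 1 + 7 = 8)
W(m) = 16 (W(m) = 2*8 = 16)
(22248 + W(-126))/(34628 + 25865) = (22248 + 16)/(34628 + 25865) = 22264/60493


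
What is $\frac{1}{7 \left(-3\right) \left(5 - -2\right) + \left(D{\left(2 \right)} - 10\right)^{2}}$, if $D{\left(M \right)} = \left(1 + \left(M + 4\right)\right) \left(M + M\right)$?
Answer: $\frac{1}{177} \approx 0.0056497$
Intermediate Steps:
$D{\left(M \right)} = 2 M \left(5 + M\right)$ ($D{\left(M \right)} = \left(1 + \left(4 + M\right)\right) 2 M = \left(5 + M\right) 2 M = 2 M \left(5 + M\right)$)
$\frac{1}{7 \left(-3\right) \left(5 - -2\right) + \left(D{\left(2 \right)} - 10\right)^{2}} = \frac{1}{7 \left(-3\right) \left(5 - -2\right) + \left(2 \cdot 2 \left(5 + 2\right) - 10\right)^{2}} = \frac{1}{- 21 \left(5 + 2\right) + \left(2 \cdot 2 \cdot 7 - 10\right)^{2}} = \frac{1}{\left(-21\right) 7 + \left(28 - 10\right)^{2}} = \frac{1}{-147 + 18^{2}} = \frac{1}{-147 + 324} = \frac{1}{177}$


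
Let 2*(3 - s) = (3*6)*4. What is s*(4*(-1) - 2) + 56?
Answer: 254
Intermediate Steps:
s = -33 (s = 3 - 3*6*4/2 = 3 - 9*4 = 3 - ½*72 = 3 - 36 = -33)
s*(4*(-1) - 2) + 56 = -33*(4*(-1) - 2) + 56 = -33*(-4 - 2) + 56 = -33*(-6) + 56 = 198 + 56 = 254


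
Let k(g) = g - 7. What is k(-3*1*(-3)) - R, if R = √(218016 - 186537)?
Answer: 2 - √31479 ≈ -175.42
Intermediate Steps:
R = √31479 ≈ 177.42
k(g) = -7 + g
k(-3*1*(-3)) - R = (-7 - 3*1*(-3)) - √31479 = (-7 - 3*(-3)) - √31479 = (-7 + 9) - √31479 = 2 - √31479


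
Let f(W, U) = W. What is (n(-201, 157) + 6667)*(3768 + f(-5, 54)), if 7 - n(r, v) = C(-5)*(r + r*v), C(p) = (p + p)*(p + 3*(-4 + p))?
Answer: 38266827542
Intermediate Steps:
C(p) = 2*p*(-12 + 4*p) (C(p) = (2*p)*(p + (-12 + 3*p)) = (2*p)*(-12 + 4*p) = 2*p*(-12 + 4*p))
n(r, v) = 7 - 320*r - 320*r*v (n(r, v) = 7 - 8*(-5)*(-3 - 5)*(r + r*v) = 7 - 8*(-5)*(-8)*(r + r*v) = 7 - 320*(r + r*v) = 7 - (320*r + 320*r*v) = 7 + (-320*r - 320*r*v) = 7 - 320*r - 320*r*v)
(n(-201, 157) + 6667)*(3768 + f(-5, 54)) = ((7 - 320*(-201) - 320*(-201)*157) + 6667)*(3768 - 5) = ((7 + 64320 + 10098240) + 6667)*3763 = (10162567 + 6667)*3763 = 10169234*3763 = 38266827542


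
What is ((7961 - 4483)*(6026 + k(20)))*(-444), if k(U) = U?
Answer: -9336426672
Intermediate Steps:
((7961 - 4483)*(6026 + k(20)))*(-444) = ((7961 - 4483)*(6026 + 20))*(-444) = (3478*6046)*(-444) = 21027988*(-444) = -9336426672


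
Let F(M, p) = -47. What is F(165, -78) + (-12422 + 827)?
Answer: -11642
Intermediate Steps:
F(165, -78) + (-12422 + 827) = -47 + (-12422 + 827) = -47 - 11595 = -11642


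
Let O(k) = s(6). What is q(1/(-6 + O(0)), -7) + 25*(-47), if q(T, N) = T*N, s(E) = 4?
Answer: -2343/2 ≈ -1171.5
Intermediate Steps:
O(k) = 4
q(T, N) = N*T
q(1/(-6 + O(0)), -7) + 25*(-47) = -7/(-6 + 4) + 25*(-47) = -7/(-2) - 1175 = -7*(-½) - 1175 = 7/2 - 1175 = -2343/2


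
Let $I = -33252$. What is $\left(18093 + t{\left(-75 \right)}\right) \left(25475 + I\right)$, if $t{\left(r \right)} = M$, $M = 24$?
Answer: $-140895909$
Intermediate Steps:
$t{\left(r \right)} = 24$
$\left(18093 + t{\left(-75 \right)}\right) \left(25475 + I\right) = \left(18093 + 24\right) \left(25475 - 33252\right) = 18117 \left(-7777\right) = -140895909$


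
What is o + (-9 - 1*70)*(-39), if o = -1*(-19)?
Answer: 3100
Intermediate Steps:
o = 19
o + (-9 - 1*70)*(-39) = 19 + (-9 - 1*70)*(-39) = 19 + (-9 - 70)*(-39) = 19 - 79*(-39) = 19 + 3081 = 3100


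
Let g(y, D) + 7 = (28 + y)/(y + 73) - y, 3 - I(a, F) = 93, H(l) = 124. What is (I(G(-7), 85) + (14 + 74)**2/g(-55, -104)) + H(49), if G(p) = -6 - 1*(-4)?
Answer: 18650/93 ≈ 200.54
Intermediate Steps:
G(p) = -2 (G(p) = -6 + 4 = -2)
I(a, F) = -90 (I(a, F) = 3 - 1*93 = 3 - 93 = -90)
g(y, D) = -7 - y + (28 + y)/(73 + y) (g(y, D) = -7 + ((28 + y)/(y + 73) - y) = -7 + ((28 + y)/(73 + y) - y) = -7 + (-y + (28 + y)/(73 + y)) = -7 - y + (28 + y)/(73 + y))
(I(G(-7), 85) + (14 + 74)**2/g(-55, -104)) + H(49) = (-90 + (14 + 74)**2/(((-483 - 1*(-55)**2 - 79*(-55))/(73 - 55)))) + 124 = (-90 + 88**2/(((-483 - 1*3025 + 4345)/18))) + 124 = (-90 + 7744/(((-483 - 3025 + 4345)/18))) + 124 = (-90 + 7744/(((1/18)*837))) + 124 = (-90 + 7744/(93/2)) + 124 = (-90 + 7744*(2/93)) + 124 = (-90 + 15488/93) + 124 = 7118/93 + 124 = 18650/93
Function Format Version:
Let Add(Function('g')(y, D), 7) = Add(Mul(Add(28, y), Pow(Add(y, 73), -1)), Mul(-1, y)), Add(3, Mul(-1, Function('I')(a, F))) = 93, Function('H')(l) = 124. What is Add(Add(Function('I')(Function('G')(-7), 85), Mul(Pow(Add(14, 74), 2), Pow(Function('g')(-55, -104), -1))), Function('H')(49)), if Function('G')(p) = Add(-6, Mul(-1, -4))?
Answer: Rational(18650, 93) ≈ 200.54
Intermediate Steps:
Function('G')(p) = -2 (Function('G')(p) = Add(-6, 4) = -2)
Function('I')(a, F) = -90 (Function('I')(a, F) = Add(3, Mul(-1, 93)) = Add(3, -93) = -90)
Function('g')(y, D) = Add(-7, Mul(-1, y), Mul(Pow(Add(73, y), -1), Add(28, y))) (Function('g')(y, D) = Add(-7, Add(Mul(Add(28, y), Pow(Add(y, 73), -1)), Mul(-1, y))) = Add(-7, Add(Mul(Add(28, y), Pow(Add(73, y), -1)), Mul(-1, y))) = Add(-7, Add(Mul(Pow(Add(73, y), -1), Add(28, y)), Mul(-1, y))) = Add(-7, Add(Mul(-1, y), Mul(Pow(Add(73, y), -1), Add(28, y)))) = Add(-7, Mul(-1, y), Mul(Pow(Add(73, y), -1), Add(28, y))))
Add(Add(Function('I')(Function('G')(-7), 85), Mul(Pow(Add(14, 74), 2), Pow(Function('g')(-55, -104), -1))), Function('H')(49)) = Add(Add(-90, Mul(Pow(Add(14, 74), 2), Pow(Mul(Pow(Add(73, -55), -1), Add(-483, Mul(-1, Pow(-55, 2)), Mul(-79, -55))), -1))), 124) = Add(Add(-90, Mul(Pow(88, 2), Pow(Mul(Pow(18, -1), Add(-483, Mul(-1, 3025), 4345)), -1))), 124) = Add(Add(-90, Mul(7744, Pow(Mul(Rational(1, 18), Add(-483, -3025, 4345)), -1))), 124) = Add(Add(-90, Mul(7744, Pow(Mul(Rational(1, 18), 837), -1))), 124) = Add(Add(-90, Mul(7744, Pow(Rational(93, 2), -1))), 124) = Add(Add(-90, Mul(7744, Rational(2, 93))), 124) = Add(Add(-90, Rational(15488, 93)), 124) = Add(Rational(7118, 93), 124) = Rational(18650, 93)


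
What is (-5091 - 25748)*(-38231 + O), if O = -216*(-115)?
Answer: 412965049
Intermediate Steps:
O = 24840
(-5091 - 25748)*(-38231 + O) = (-5091 - 25748)*(-38231 + 24840) = -30839*(-13391) = 412965049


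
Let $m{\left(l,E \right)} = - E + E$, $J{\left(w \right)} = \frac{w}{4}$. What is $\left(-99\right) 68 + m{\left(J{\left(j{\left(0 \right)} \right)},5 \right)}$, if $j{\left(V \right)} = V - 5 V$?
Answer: $-6732$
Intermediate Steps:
$j{\left(V \right)} = - 4 V$
$J{\left(w \right)} = \frac{w}{4}$ ($J{\left(w \right)} = w \frac{1}{4} = \frac{w}{4}$)
$m{\left(l,E \right)} = 0$
$\left(-99\right) 68 + m{\left(J{\left(j{\left(0 \right)} \right)},5 \right)} = \left(-99\right) 68 + 0 = -6732 + 0 = -6732$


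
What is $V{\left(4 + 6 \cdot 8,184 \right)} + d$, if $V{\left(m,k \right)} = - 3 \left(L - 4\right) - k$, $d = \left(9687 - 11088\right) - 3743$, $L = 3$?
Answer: $-5325$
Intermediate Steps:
$d = -5144$ ($d = -1401 - 3743 = -5144$)
$V{\left(m,k \right)} = 3 - k$ ($V{\left(m,k \right)} = - 3 \left(3 - 4\right) - k = \left(-3\right) \left(-1\right) - k = 3 - k$)
$V{\left(4 + 6 \cdot 8,184 \right)} + d = \left(3 - 184\right) - 5144 = -181 - 5144 = -5325$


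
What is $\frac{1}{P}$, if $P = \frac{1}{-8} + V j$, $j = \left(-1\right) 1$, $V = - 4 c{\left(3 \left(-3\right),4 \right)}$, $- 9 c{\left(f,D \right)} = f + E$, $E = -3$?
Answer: $\frac{24}{125} \approx 0.192$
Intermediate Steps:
$c{\left(f,D \right)} = \frac{1}{3} - \frac{f}{9}$ ($c{\left(f,D \right)} = - \frac{f - 3}{9} = - \frac{-3 + f}{9} = \frac{1}{3} - \frac{f}{9}$)
$V = - \frac{16}{3}$ ($V = - 4 \left(\frac{1}{3} - \frac{3 \left(-3\right)}{9}\right) = - 4 \left(\frac{1}{3} - -1\right) = - 4 \left(\frac{1}{3} + 1\right) = \left(-4\right) \frac{4}{3} = - \frac{16}{3} \approx -5.3333$)
$j = -1$
$P = \frac{125}{24}$ ($P = \frac{1}{-8} - - \frac{16}{3} = - \frac{1}{8} + \frac{16}{3} = \frac{125}{24} \approx 5.2083$)
$\frac{1}{P} = \frac{1}{\frac{125}{24}} = \frac{24}{125}$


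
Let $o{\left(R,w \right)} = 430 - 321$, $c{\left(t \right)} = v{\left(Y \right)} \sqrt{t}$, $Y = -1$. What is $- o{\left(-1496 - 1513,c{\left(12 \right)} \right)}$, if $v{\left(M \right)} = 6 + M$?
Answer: $-109$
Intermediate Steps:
$c{\left(t \right)} = 5 \sqrt{t}$ ($c{\left(t \right)} = \left(6 - 1\right) \sqrt{t} = 5 \sqrt{t}$)
$o{\left(R,w \right)} = 109$
$- o{\left(-1496 - 1513,c{\left(12 \right)} \right)} = \left(-1\right) 109 = -109$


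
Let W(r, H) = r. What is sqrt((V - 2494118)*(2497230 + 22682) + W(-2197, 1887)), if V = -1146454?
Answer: I*sqrt(9173921071861) ≈ 3.0288e+6*I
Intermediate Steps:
sqrt((V - 2494118)*(2497230 + 22682) + W(-2197, 1887)) = sqrt((-1146454 - 2494118)*(2497230 + 22682) - 2197) = sqrt(-3640572*2519912 - 2197) = sqrt(-9173921069664 - 2197) = sqrt(-9173921071861) = I*sqrt(9173921071861)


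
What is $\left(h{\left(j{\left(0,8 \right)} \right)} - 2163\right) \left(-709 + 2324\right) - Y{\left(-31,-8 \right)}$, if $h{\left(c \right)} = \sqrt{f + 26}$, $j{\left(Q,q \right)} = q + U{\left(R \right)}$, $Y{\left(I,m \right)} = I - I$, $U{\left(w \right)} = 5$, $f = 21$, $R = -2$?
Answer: $-3493245 + 1615 \sqrt{47} \approx -3.4822 \cdot 10^{6}$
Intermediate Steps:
$Y{\left(I,m \right)} = 0$
$j{\left(Q,q \right)} = 5 + q$ ($j{\left(Q,q \right)} = q + 5 = 5 + q$)
$h{\left(c \right)} = \sqrt{47}$ ($h{\left(c \right)} = \sqrt{21 + 26} = \sqrt{47}$)
$\left(h{\left(j{\left(0,8 \right)} \right)} - 2163\right) \left(-709 + 2324\right) - Y{\left(-31,-8 \right)} = \left(\sqrt{47} - 2163\right) \left(-709 + 2324\right) - 0 = \left(-2163 + \sqrt{47}\right) 1615 + 0 = \left(-3493245 + 1615 \sqrt{47}\right) + 0 = -3493245 + 1615 \sqrt{47}$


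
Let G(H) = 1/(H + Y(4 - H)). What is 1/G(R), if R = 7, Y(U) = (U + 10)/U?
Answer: 14/3 ≈ 4.6667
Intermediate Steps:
Y(U) = (10 + U)/U
G(H) = 1/(H + (14 - H)/(4 - H)) (G(H) = 1/(H + (10 + (4 - H))/(4 - H)) = 1/(H + (14 - H)/(4 - H)))
1/G(R) = 1/((-4 + 7)/(-14 + 7 + 7*(-4 + 7))) = 1/(3/(-14 + 7 + 7*3)) = 1/(3/(-14 + 7 + 21)) = 1/(3/14) = 14/3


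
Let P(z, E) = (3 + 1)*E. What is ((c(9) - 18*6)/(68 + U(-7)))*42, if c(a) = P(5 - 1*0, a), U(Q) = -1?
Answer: -3024/67 ≈ -45.134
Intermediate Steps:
P(z, E) = 4*E
c(a) = 4*a
((c(9) - 18*6)/(68 + U(-7)))*42 = ((4*9 - 18*6)/(68 - 1))*42 = ((36 - 108)/67)*42 = -72*1/67*42 = -72/67*42 = -3024/67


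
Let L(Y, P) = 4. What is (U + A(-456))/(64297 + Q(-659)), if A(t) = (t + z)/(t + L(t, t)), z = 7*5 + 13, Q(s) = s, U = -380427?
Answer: -42988149/7191094 ≈ -5.9780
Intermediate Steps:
z = 48 (z = 35 + 13 = 48)
A(t) = (48 + t)/(4 + t) (A(t) = (t + 48)/(t + 4) = (48 + t)/(4 + t))
(U + A(-456))/(64297 + Q(-659)) = (-380427 + (48 - 456)/(4 - 456))/(64297 - 659) = (-380427 - 408/(-452))/63638 = (-380427 - 1/452*(-408))*(1/63638) = (-380427 + 102/113)*(1/63638) = -42988149/113*1/63638 = -42988149/7191094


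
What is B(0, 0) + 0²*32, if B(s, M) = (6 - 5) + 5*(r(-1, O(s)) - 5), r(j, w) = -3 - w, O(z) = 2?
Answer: -49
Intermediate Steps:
B(s, M) = -49 (B(s, M) = (6 - 5) + 5*((-3 - 1*2) - 5) = 1 + 5*((-3 - 2) - 5) = 1 + 5*(-5 - 5) = 1 + 5*(-10) = 1 - 50 = -49)
B(0, 0) + 0²*32 = -49 + 0²*32 = -49 + 0*32 = -49 + 0 = -49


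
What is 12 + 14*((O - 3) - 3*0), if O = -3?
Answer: -72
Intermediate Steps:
12 + 14*((O - 3) - 3*0) = 12 + 14*((-3 - 3) - 3*0) = 12 + 14*(-6 + 0) = 12 + 14*(-6) = 12 - 84 = -72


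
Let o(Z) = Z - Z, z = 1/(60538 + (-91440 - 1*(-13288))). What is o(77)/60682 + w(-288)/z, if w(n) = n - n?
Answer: 0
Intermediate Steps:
z = -1/17614 (z = 1/(60538 + (-91440 + 13288)) = 1/(60538 - 78152) = 1/(-17614) = -1/17614 ≈ -5.6773e-5)
o(Z) = 0
w(n) = 0
o(77)/60682 + w(-288)/z = 0/60682 + 0/(-1/17614) = 0*(1/60682) + 0*(-17614) = 0 + 0 = 0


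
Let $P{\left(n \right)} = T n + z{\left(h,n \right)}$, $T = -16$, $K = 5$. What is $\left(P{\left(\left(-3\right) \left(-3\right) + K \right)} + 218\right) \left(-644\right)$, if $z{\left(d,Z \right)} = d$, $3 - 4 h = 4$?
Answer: $4025$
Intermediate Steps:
$h = - \frac{1}{4}$ ($h = \frac{3}{4} - 1 = - \frac{1}{4} \approx -0.25$)
$P{\left(n \right)} = - \frac{1}{4} - 16 n$ ($P{\left(n \right)} = - 16 n - \frac{1}{4} = - \frac{1}{4} - 16 n$)
$\left(P{\left(\left(-3\right) \left(-3\right) + K \right)} + 218\right) \left(-644\right) = \left(\left(- \frac{1}{4} - 16 \left(\left(-3\right) \left(-3\right) + 5\right)\right) + 218\right) \left(-644\right) = \left(\left(- \frac{1}{4} - 16 \left(9 + 5\right)\right) + 218\right) \left(-644\right) = \left(\left(- \frac{1}{4} - 224\right) + 218\right) \left(-644\right) = \left(- \frac{897}{4} + 218\right) \left(-644\right) = \left(- \frac{25}{4}\right) \left(-644\right) = 4025$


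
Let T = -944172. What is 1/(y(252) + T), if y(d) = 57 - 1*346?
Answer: -1/944461 ≈ -1.0588e-6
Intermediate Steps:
y(d) = -289 (y(d) = 57 - 346 = -289)
1/(y(252) + T) = 1/(-289 - 944172) = 1/(-944461) = -1/944461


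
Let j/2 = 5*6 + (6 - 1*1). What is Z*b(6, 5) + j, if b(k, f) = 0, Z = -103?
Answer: 70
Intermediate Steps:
j = 70 (j = 2*(5*6 + (6 - 1*1)) = 2*(30 + (6 - 1)) = 2*(30 + 5) = 2*35 = 70)
Z*b(6, 5) + j = -103*0 + 70 = 0 + 70 = 70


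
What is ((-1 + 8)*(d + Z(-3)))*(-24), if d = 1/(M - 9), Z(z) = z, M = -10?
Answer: 9744/19 ≈ 512.84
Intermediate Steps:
d = -1/19 (d = 1/(-10 - 9) = 1/(-19) = -1/19 ≈ -0.052632)
((-1 + 8)*(d + Z(-3)))*(-24) = ((-1 + 8)*(-1/19 - 3))*(-24) = (7*(-58/19))*(-24) = -406/19*(-24) = 9744/19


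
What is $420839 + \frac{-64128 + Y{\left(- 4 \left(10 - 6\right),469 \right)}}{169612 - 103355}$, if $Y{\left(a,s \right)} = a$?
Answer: $\frac{27883465479}{66257} \approx 4.2084 \cdot 10^{5}$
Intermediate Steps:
$420839 + \frac{-64128 + Y{\left(- 4 \left(10 - 6\right),469 \right)}}{169612 - 103355} = 420839 + \frac{-64128 - 4 \left(10 - 6\right)}{169612 - 103355} = 420839 + \frac{-64128 - 16}{66257} = 420839 + \left(-64128 - 16\right) \frac{1}{66257} = 420839 - \frac{64144}{66257} = \frac{27883465479}{66257}$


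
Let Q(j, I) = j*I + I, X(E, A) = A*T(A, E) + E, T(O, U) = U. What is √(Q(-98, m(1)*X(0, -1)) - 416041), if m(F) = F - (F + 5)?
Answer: I*√416041 ≈ 645.01*I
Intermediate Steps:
m(F) = -5 (m(F) = F - (5 + F) = F + (-5 - F) = -5)
X(E, A) = E + A*E (X(E, A) = A*E + E = E + A*E)
Q(j, I) = I + I*j (Q(j, I) = I*j + I = I + I*j)
√(Q(-98, m(1)*X(0, -1)) - 416041) = √((-0*(1 - 1))*(1 - 98) - 416041) = √(-0*0*(-97) - 416041) = √(-5*0*(-97) - 416041) = √(0*(-97) - 416041) = √(0 - 416041) = √(-416041) = I*√416041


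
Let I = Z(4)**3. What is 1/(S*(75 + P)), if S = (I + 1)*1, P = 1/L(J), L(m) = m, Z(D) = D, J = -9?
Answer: 9/43810 ≈ 0.00020543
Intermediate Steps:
P = -1/9 (P = 1/(-9) = -1/9 ≈ -0.11111)
I = 64 (I = 4**3 = 64)
S = 65 (S = (64 + 1)*1 = 65*1 = 65)
1/(S*(75 + P)) = 1/(65*(75 - 1/9)) = 1/(65*(674/9)) = 1/(43810/9) = 9/43810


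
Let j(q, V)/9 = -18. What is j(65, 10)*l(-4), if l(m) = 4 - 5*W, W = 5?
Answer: 3402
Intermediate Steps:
j(q, V) = -162 (j(q, V) = 9*(-18) = -162)
l(m) = -21 (l(m) = 4 - 5*5 = 4 - 25 = -21)
j(65, 10)*l(-4) = -162*(-21) = 3402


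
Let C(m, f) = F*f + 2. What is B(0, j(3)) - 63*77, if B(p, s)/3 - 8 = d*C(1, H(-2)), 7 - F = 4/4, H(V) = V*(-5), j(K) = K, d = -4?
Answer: -5571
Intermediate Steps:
H(V) = -5*V
F = 6 (F = 7 - 4/4 = 7 - 1*1 = 7 - 1 = 6)
C(m, f) = 2 + 6*f (C(m, f) = 6*f + 2 = 2 + 6*f)
B(p, s) = -720 (B(p, s) = 24 + 3*(-4*(2 + 6*(-5*(-2)))) = 24 + 3*(-4*(2 + 6*10)) = 24 + 3*(-4*(2 + 60)) = 24 + 3*(-4*62) = 24 + 3*(-248) = 24 - 744 = -720)
B(0, j(3)) - 63*77 = -720 - 63*77 = -720 - 4851 = -5571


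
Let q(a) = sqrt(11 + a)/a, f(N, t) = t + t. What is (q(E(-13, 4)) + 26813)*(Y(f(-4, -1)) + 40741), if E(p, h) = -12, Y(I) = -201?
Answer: 1086999020 - 10135*I/3 ≈ 1.087e+9 - 3378.3*I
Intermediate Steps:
f(N, t) = 2*t
q(a) = sqrt(11 + a)/a
(q(E(-13, 4)) + 26813)*(Y(f(-4, -1)) + 40741) = (sqrt(11 - 12)/(-12) + 26813)*(-201 + 40741) = (-I/12 + 26813)*40540 = (26813 - I/12)*40540 = 1086999020 - 10135*I/3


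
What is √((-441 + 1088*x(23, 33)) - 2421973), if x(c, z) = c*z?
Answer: I*√1596622 ≈ 1263.6*I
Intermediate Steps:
√((-441 + 1088*x(23, 33)) - 2421973) = √((-441 + 1088*(23*33)) - 2421973) = √((-441 + 1088*759) - 2421973) = √((-441 + 825792) - 2421973) = √(825351 - 2421973) = √(-1596622) = I*√1596622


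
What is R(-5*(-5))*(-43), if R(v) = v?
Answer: -1075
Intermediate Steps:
R(-5*(-5))*(-43) = -5*(-5)*(-43) = 25*(-43) = -1075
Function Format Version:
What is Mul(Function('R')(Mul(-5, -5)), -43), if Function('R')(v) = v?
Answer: -1075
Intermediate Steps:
Mul(Function('R')(Mul(-5, -5)), -43) = Mul(Mul(-5, -5), -43) = Mul(25, -43) = -1075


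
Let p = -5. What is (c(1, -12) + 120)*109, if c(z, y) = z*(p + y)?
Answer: 11227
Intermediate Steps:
c(z, y) = z*(-5 + y)
(c(1, -12) + 120)*109 = (1*(-5 - 12) + 120)*109 = (1*(-17) + 120)*109 = (-17 + 120)*109 = 103*109 = 11227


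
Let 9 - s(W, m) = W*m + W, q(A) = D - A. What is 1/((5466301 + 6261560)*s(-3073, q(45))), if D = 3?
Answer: -1/1477522840224 ≈ -6.7681e-13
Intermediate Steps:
q(A) = 3 - A
s(W, m) = 9 - W - W*m (s(W, m) = 9 - (W*m + W) = 9 - (W + W*m) = 9 + (-W - W*m) = 9 - W - W*m)
1/((5466301 + 6261560)*s(-3073, q(45))) = 1/((5466301 + 6261560)*(9 - 1*(-3073) - 1*(-3073)*(3 - 1*45))) = 1/(11727861*(9 + 3073 - 1*(-3073)*(3 - 45))) = 1/(11727861*(9 + 3073 - 1*(-3073)*(-42))) = 1/(11727861*(9 + 3073 - 129066)) = (1/11727861)/(-125984) = (1/11727861)*(-1/125984) = -1/1477522840224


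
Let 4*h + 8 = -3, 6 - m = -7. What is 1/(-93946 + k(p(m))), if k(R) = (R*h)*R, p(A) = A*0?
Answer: -1/93946 ≈ -1.0644e-5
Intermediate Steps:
m = 13 (m = 6 - 1*(-7) = 6 + 7 = 13)
h = -11/4 (h = -2 + (1/4)*(-3) = -2 - 3/4 = -11/4 ≈ -2.7500)
p(A) = 0
k(R) = -11*R**2/4 (k(R) = (R*(-11/4))*R = (-11*R/4)*R = -11*R**2/4)
1/(-93946 + k(p(m))) = 1/(-93946 - 11/4*0**2) = 1/(-93946 - 11/4*0) = 1/(-93946 + 0) = 1/(-93946) = -1/93946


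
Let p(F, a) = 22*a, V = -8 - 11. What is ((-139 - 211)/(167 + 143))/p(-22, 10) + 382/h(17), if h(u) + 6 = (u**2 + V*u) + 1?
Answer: -521321/53196 ≈ -9.8000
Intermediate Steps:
V = -19
h(u) = -5 + u**2 - 19*u (h(u) = -6 + ((u**2 - 19*u) + 1) = -6 + (1 + u**2 - 19*u) = -5 + u**2 - 19*u)
((-139 - 211)/(167 + 143))/p(-22, 10) + 382/h(17) = ((-139 - 211)/(167 + 143))/((22*10)) + 382/(-5 + 17**2 - 19*17) = -350/310/220 + 382/(-5 + 289 - 323) = -350*1/310*(1/220) + 382/(-39) = -35/31*1/220 + 382*(-1/39) = -7/1364 - 382/39 = -521321/53196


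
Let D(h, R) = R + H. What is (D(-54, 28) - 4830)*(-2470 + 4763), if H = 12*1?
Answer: -10983470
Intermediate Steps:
H = 12
D(h, R) = 12 + R (D(h, R) = R + 12 = 12 + R)
(D(-54, 28) - 4830)*(-2470 + 4763) = ((12 + 28) - 4830)*(-2470 + 4763) = (40 - 4830)*2293 = -4790*2293 = -10983470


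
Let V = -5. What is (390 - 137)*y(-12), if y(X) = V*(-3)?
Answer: 3795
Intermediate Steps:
y(X) = 15 (y(X) = -5*(-3) = 15)
(390 - 137)*y(-12) = (390 - 137)*15 = 253*15 = 3795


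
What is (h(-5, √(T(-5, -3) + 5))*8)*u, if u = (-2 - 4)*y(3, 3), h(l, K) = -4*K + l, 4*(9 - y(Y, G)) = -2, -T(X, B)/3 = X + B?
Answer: 2280 + 1824*√29 ≈ 12103.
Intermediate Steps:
T(X, B) = -3*B - 3*X (T(X, B) = -3*(X + B) = -3*(B + X) = -3*B - 3*X)
y(Y, G) = 19/2 (y(Y, G) = 9 - ¼*(-2) = 9 + ½ = 19/2)
h(l, K) = l - 4*K
u = -57 (u = (-2 - 4)*(19/2) = -6*19/2 = -57)
(h(-5, √(T(-5, -3) + 5))*8)*u = ((-5 - 4*√((-3*(-3) - 3*(-5)) + 5))*8)*(-57) = ((-5 - 4*√((9 + 15) + 5))*8)*(-57) = ((-5 - 4*√(24 + 5))*8)*(-57) = ((-5 - 4*√29)*8)*(-57) = (-40 - 32*√29)*(-57) = 2280 + 1824*√29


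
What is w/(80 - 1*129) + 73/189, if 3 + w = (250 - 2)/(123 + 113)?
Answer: 33254/78057 ≈ 0.42602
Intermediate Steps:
w = -115/59 (w = -3 + (250 - 2)/(123 + 113) = -3 + 248/236 = -3 + 248*(1/236) = -3 + 62/59 = -115/59 ≈ -1.9492)
w/(80 - 1*129) + 73/189 = -115/(59*(80 - 1*129)) + 73/189 = -115/(59*(80 - 129)) + 73*(1/189) = -115/59/(-49) + 73/189 = -115/59*(-1/49) + 73/189 = 115/2891 + 73/189 = 33254/78057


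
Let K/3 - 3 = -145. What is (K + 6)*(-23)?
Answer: 9660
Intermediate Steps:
K = -426 (K = 9 + 3*(-145) = 9 - 435 = -426)
(K + 6)*(-23) = (-426 + 6)*(-23) = -420*(-23) = 9660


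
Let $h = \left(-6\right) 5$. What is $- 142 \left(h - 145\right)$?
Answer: $24850$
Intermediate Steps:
$h = -30$
$- 142 \left(h - 145\right) = - 142 \left(-30 - 145\right) = \left(-142\right) \left(-175\right) = 24850$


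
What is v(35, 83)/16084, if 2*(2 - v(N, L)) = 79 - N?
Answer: -5/4021 ≈ -0.0012435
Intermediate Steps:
v(N, L) = -75/2 + N/2 (v(N, L) = 2 - (79 - N)/2 = 2 + (-79/2 + N/2) = -75/2 + N/2)
v(35, 83)/16084 = (-75/2 + (1/2)*35)/16084 = (-75/2 + 35/2)*(1/16084) = -20*1/16084 = -5/4021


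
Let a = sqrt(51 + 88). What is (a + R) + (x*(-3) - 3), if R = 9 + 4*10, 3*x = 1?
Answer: 45 + sqrt(139) ≈ 56.790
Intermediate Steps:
x = 1/3 (x = (1/3)*1 = 1/3 ≈ 0.33333)
a = sqrt(139) ≈ 11.790
R = 49 (R = 9 + 40 = 49)
(a + R) + (x*(-3) - 3) = (sqrt(139) + 49) + ((1/3)*(-3) - 3) = (49 + sqrt(139)) + (-1 - 3) = (49 + sqrt(139)) - 4 = 45 + sqrt(139)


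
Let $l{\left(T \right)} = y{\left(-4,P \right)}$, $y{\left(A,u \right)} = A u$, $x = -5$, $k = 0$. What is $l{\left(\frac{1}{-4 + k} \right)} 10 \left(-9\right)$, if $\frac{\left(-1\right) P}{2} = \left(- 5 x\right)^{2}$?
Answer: $-450000$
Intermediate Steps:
$P = -1250$ ($P = - 2 \left(\left(-5\right) \left(-5\right)\right)^{2} = - 2 \cdot 25^{2} = \left(-2\right) 625 = -1250$)
$l{\left(T \right)} = 5000$ ($l{\left(T \right)} = \left(-4\right) \left(-1250\right) = 5000$)
$l{\left(\frac{1}{-4 + k} \right)} 10 \left(-9\right) = 5000 \cdot 10 \left(-9\right) = 50000 \left(-9\right) = -450000$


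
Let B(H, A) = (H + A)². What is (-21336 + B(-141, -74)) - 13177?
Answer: 11712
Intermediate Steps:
B(H, A) = (A + H)²
(-21336 + B(-141, -74)) - 13177 = (-21336 + (-74 - 141)²) - 13177 = (-21336 + (-215)²) - 13177 = (-21336 + 46225) - 13177 = 24889 - 13177 = 11712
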